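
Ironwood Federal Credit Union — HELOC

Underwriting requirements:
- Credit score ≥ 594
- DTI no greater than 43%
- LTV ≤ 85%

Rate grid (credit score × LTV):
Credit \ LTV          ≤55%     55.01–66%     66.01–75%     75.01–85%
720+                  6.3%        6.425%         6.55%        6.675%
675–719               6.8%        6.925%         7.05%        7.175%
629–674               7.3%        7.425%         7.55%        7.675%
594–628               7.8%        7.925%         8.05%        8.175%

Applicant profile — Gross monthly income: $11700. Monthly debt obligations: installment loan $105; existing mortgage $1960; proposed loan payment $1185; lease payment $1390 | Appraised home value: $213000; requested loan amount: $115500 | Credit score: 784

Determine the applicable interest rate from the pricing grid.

Credit score 784 ≥ 594; Total monthly debts = (105 + 1,960 + 1,185 + 1,390) = 4,640. DTI = 4,640/11,700 = 39.7% ≤ 43%
LTV: 115,500 ÷ 213,000 = 54.2%, within 85% cap
Credit 784 → row 720+; LTV 54.2% → column ≤55%. Grid cell → 6.3%.

6.3%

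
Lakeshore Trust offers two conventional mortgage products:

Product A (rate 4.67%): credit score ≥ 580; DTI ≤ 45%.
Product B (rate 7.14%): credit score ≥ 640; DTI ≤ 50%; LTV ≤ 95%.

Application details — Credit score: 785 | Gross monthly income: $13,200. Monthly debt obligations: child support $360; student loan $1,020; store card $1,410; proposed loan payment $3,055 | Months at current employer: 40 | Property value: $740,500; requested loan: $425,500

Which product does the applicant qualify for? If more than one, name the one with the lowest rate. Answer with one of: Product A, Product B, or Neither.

Product A

Total debts = (360 + 1,020 + 1,410 + 3,055) = 5,845; DTI = 5,845/13,200 = 44.3%.
LTV = 425,500/740,500 = 57.5%.
Product A: score 785 ≥ 580; DTI 44.3% ≤ 45% → qualifies.
Product B: score 785 ≥ 640; DTI 44.3% ≤ 50%; LTV 57.5% ≤ 95% → qualifies.
Qualifying: Product A, Product B. Lowest rate is 4.67% → Product A.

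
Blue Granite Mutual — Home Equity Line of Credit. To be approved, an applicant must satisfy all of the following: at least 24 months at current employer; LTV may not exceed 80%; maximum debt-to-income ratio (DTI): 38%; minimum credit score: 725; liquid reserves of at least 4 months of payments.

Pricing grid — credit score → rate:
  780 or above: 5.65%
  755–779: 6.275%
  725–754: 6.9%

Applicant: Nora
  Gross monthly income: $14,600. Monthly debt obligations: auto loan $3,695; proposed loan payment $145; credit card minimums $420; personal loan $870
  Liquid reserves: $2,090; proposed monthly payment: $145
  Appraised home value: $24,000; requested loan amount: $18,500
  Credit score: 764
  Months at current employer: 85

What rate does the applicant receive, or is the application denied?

Approved at 6.275%

Credit score 764 ≥ 725 (meets minimum)
LTV = 18,500/24,000 = 77.1% ≤ 80%
Total monthly debts = (3,695 + 145 + 420 + 870) = 5,130. DTI: 5,130 ÷ 14,600 = 35.1%, within the 38% cap
Liquid reserves cover 2,090/145 = 14.4 months — ≥ 4 required
Employment 85 ≥ 24 months
All requirements met. Score 764 falls in the 755–779 tier → 6.275%.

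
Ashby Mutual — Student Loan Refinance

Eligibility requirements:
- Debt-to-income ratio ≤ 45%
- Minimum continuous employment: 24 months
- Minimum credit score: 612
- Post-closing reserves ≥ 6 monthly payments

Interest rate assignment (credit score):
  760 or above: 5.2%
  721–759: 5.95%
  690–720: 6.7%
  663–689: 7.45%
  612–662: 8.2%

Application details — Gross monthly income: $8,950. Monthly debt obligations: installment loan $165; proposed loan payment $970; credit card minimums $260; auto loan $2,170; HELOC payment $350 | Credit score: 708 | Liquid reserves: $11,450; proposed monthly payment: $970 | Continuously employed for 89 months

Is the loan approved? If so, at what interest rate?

Approved at 6.7%

Credit score 708 ≥ 612 (meets minimum)
Liquid reserves cover 11,450/970 = 11.8 months — ≥ 6 required
Total monthly debts = (165 + 970 + 260 + 2,170 + 350) = 3,915. DTI = 3,915/8,950 = 43.7% ≤ 45%
Employment 89 ≥ 24 months
All requirements met. Score 708 falls in the 690–720 tier → 6.7%.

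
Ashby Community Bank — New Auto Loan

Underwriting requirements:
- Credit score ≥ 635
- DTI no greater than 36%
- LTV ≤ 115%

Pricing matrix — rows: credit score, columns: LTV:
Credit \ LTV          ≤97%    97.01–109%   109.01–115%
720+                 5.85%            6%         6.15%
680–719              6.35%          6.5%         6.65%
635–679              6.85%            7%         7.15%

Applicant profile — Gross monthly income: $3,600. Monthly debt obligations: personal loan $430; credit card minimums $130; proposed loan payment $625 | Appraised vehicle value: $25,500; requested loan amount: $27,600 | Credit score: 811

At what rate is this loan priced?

Credit score 811 ≥ 635; Total monthly debts = (430 + 130 + 625) = 1,185. DTI: 1,185 ÷ 3,600 = 32.9%, within the 36% cap
LTV: 27,600 ÷ 25,500 = 108.2%, within 115% cap
Credit 811 → row 720+; LTV 108.2% → column 97.01–109%. Grid cell → 6%.

6%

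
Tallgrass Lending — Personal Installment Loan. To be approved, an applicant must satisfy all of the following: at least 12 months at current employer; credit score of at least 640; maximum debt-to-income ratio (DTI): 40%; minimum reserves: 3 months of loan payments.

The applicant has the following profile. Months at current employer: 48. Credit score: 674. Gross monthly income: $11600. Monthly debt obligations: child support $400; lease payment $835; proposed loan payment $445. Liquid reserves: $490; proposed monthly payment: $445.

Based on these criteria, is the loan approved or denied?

Denied

Employment 48 ≥ 12 months
Credit score 674 ≥ 640 (meets)
Total monthly debts = (400 + 835 + 445) = 1,680. Debt-to-income = 1,680/11,600 = 14.5% — meets 40% limit
Reserves: 490 ÷ 445 = 1.1 months (below 3-month minimum)
Fails on reserves.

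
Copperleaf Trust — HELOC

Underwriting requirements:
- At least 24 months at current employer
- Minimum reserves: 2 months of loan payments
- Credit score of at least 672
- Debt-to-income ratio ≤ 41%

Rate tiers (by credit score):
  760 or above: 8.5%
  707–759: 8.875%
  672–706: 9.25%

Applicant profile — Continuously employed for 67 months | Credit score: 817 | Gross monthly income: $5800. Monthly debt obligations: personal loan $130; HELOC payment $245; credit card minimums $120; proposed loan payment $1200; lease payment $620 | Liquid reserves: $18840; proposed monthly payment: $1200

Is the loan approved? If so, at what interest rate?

Credit score 817 ≥ 672 (meets minimum)
Employment 67 ≥ 24 months
Total monthly debts = (130 + 245 + 120 + 1,200 + 620) = 2,315. Debt-to-income = 2,315/5,800 = 39.9% — meets 41% limit
Liquid reserves cover 18,840/1,200 = 15.7 months — ≥ 2 required
All requirements met. Score 817 falls in the 760 or above tier → 8.5%.

Approved at 8.5%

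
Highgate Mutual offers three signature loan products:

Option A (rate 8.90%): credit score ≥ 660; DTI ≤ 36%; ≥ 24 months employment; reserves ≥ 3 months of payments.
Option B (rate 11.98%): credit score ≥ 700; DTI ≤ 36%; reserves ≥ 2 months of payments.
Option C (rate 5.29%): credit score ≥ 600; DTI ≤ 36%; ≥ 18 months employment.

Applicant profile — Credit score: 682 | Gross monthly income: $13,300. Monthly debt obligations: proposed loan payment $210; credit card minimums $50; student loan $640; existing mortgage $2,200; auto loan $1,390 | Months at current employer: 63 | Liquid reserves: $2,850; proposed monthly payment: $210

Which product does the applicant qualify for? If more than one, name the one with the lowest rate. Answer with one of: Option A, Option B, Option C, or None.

Option C

Total debts = (210 + 50 + 640 + 2,200 + 1,390) = 4,490; DTI = 4,490/13,300 = 33.8%.
Reserves = 2,850/210 = 13.6 months.
Option A: score 682 ≥ 660; DTI 33.8% ≤ 36%; employment 63 ≥ 24 mo; reserves 13.6 ≥ 3 mo → qualifies.
Option B: score 682 < 700; DTI 33.8% ≤ 36%; reserves 13.6 ≥ 2 mo → does not qualify.
Option C: score 682 ≥ 600; DTI 33.8% ≤ 36%; employment 63 ≥ 18 mo → qualifies.
Qualifying: Option A, Option C. Lowest rate is 5.29% → Option C.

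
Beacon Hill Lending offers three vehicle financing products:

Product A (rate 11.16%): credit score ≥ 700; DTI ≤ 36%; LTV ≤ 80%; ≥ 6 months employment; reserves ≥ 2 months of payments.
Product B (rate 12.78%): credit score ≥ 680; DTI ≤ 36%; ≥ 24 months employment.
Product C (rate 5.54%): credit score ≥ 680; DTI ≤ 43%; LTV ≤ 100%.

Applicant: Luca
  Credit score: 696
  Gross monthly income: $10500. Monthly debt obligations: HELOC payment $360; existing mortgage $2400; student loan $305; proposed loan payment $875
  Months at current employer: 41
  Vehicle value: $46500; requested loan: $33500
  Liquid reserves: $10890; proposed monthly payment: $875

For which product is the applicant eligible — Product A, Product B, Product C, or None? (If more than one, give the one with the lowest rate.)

Product C

Total debts = (360 + 2,400 + 305 + 875) = 3,940; DTI = 3,940/10,500 = 37.5%.
LTV = 33,500/46,500 = 72%.
Reserves = 10,890/875 = 12.4 months.
Product A: score 696 < 700; DTI 37.5% > 36%; LTV 72% ≤ 80%; employment 41 ≥ 6 mo; reserves 12.4 ≥ 2 mo → does not qualify.
Product B: score 696 ≥ 680; DTI 37.5% > 36%; employment 41 ≥ 24 mo → does not qualify.
Product C: score 696 ≥ 680; DTI 37.5% ≤ 43%; LTV 72% ≤ 100% → qualifies.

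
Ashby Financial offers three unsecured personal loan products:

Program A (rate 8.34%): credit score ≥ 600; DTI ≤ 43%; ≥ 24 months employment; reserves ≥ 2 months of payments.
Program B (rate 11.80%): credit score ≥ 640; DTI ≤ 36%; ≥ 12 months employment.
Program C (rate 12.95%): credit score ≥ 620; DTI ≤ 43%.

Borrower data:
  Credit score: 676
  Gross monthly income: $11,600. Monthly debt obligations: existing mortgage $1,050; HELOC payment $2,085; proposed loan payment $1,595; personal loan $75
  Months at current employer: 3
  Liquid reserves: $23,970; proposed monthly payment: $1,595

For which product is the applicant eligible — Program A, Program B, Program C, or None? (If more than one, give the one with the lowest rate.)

Program C

Total debts = (1,050 + 2,085 + 1,595 + 75) = 4,805; DTI = 4,805/11,600 = 41.4%.
Reserves = 23,970/1,595 = 15.0 months.
Program A: score 676 ≥ 600; DTI 41.4% ≤ 43%; employment 3 < 24 mo; reserves 15.0 ≥ 2 mo → does not qualify.
Program B: score 676 ≥ 640; DTI 41.4% > 36%; employment 3 < 12 mo → does not qualify.
Program C: score 676 ≥ 620; DTI 41.4% ≤ 43% → qualifies.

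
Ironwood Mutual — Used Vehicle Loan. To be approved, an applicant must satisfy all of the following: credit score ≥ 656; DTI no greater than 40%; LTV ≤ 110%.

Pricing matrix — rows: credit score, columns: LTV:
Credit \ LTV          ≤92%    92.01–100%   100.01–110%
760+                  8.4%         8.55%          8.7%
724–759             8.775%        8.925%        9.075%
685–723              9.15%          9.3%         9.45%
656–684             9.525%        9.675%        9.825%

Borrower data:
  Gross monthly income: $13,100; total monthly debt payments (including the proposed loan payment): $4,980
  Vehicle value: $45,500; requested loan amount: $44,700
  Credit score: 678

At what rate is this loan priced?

9.675%

Credit score 678 ≥ 656; DTI: 4,980 ÷ 13,100 = 38%, within the 40% cap
LTV = 44,700/45,500 = 98.2% ≤ 110%
Credit 678 → row 656–684; LTV 98.2% → column 92.01–100%. Grid cell → 9.675%.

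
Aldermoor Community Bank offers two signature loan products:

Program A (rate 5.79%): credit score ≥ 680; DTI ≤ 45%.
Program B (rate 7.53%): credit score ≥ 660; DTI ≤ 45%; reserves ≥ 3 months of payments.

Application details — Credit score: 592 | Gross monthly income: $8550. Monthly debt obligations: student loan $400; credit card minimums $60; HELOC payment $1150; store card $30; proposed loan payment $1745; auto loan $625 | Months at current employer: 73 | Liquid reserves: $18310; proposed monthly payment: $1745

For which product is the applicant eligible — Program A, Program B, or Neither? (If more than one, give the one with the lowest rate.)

Neither

Total debts = (400 + 60 + 1,150 + 30 + 1,745 + 625) = 4,010; DTI = 4,010/8,550 = 46.9%.
Reserves = 18,310/1,745 = 10.5 months.
Program A: score 592 < 680; DTI 46.9% > 45% → does not qualify.
Program B: score 592 < 660; DTI 46.9% > 45%; reserves 10.5 ≥ 3 mo → does not qualify.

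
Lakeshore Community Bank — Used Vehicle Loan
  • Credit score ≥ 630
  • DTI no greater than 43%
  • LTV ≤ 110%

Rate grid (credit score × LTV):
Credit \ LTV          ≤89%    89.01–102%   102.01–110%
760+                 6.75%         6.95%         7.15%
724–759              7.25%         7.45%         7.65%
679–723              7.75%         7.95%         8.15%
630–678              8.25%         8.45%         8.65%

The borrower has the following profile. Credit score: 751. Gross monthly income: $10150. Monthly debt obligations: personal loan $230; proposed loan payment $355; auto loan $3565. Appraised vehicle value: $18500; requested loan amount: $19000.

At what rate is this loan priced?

7.65%

Credit score 751 ≥ 630; Total monthly debts = (230 + 355 + 3,565) = 4,150. DTI = 4,150/10,150 = 40.9% ≤ 43%
LTV = 19,000/18,500 = 102.7% ≤ 110%
Credit 751 → row 724–759; LTV 102.7% → column 102.01–110%. Grid cell → 7.65%.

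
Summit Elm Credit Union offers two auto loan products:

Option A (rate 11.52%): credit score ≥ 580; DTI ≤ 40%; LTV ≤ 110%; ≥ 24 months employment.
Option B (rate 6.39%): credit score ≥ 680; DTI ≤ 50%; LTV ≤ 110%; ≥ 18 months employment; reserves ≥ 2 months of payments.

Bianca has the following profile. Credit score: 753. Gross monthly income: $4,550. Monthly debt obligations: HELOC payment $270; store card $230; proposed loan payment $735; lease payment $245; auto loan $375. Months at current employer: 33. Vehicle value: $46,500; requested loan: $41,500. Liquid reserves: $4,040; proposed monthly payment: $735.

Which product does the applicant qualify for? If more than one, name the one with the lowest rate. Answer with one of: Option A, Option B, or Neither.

Total debts = (270 + 230 + 735 + 245 + 375) = 1,855; DTI = 1,855/4,550 = 40.8%.
LTV = 41,500/46,500 = 89.2%.
Reserves = 4,040/735 = 5.5 months.
Option A: score 753 ≥ 580; DTI 40.8% > 40%; LTV 89.2% ≤ 110%; employment 33 ≥ 24 mo → does not qualify.
Option B: score 753 ≥ 680; DTI 40.8% ≤ 50%; LTV 89.2% ≤ 110%; employment 33 ≥ 18 mo; reserves 5.5 ≥ 2 mo → qualifies.

Option B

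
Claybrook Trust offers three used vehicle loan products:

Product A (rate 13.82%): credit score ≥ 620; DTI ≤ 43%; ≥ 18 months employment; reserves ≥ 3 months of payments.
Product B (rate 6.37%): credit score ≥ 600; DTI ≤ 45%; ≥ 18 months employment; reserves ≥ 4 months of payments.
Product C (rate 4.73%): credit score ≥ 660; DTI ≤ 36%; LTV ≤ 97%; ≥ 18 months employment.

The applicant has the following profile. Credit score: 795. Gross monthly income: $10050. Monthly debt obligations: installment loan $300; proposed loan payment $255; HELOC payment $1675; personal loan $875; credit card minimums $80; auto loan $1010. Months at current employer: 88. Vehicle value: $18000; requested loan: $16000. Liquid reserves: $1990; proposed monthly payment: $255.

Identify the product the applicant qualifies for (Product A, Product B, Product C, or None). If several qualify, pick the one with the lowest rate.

Product B

Total debts = (300 + 255 + 1,675 + 875 + 80 + 1,010) = 4,195; DTI = 4,195/10,050 = 41.7%.
LTV = 16,000/18,000 = 88.9%.
Reserves = 1,990/255 = 7.8 months.
Product A: score 795 ≥ 620; DTI 41.7% ≤ 43%; employment 88 ≥ 18 mo; reserves 7.8 ≥ 3 mo → qualifies.
Product B: score 795 ≥ 600; DTI 41.7% ≤ 45%; employment 88 ≥ 18 mo; reserves 7.8 ≥ 4 mo → qualifies.
Product C: score 795 ≥ 660; DTI 41.7% > 36%; LTV 88.9% ≤ 97%; employment 88 ≥ 18 mo → does not qualify.
Qualifying: Product A, Product B. Lowest rate is 6.37% → Product B.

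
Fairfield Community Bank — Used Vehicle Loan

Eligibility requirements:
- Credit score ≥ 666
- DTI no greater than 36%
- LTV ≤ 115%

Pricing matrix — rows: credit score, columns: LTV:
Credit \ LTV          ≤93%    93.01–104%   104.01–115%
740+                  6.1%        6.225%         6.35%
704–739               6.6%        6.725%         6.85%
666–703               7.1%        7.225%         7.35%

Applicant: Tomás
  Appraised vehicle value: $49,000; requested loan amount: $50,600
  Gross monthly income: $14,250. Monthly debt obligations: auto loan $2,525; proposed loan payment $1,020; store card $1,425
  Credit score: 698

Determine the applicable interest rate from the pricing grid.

Credit score 698 ≥ 666; Total monthly debts = (2,525 + 1,020 + 1,425) = 4,970. DTI = 4,970/14,250 = 34.9% ≤ 36%
LTV: 50,600 ÷ 49,000 = 103.3%, within 115% cap
Row: 698 falls in 666–703. Column: 103.3% falls in 93.01–104%. Rate = 7.225%.

7.225%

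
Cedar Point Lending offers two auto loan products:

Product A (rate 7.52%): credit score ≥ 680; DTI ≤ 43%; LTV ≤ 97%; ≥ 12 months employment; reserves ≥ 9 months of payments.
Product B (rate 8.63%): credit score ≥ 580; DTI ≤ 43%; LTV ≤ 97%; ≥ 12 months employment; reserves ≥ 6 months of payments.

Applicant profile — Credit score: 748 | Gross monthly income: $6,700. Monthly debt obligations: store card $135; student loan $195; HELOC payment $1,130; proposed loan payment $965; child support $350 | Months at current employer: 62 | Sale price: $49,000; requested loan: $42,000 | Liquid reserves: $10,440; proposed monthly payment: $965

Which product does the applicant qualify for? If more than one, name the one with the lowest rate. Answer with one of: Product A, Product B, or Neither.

Product A

Total debts = (135 + 195 + 1,130 + 965 + 350) = 2,775; DTI = 2,775/6,700 = 41.4%.
LTV = 42,000/49,000 = 85.7%.
Reserves = 10,440/965 = 10.8 months.
Product A: score 748 ≥ 680; DTI 41.4% ≤ 43%; LTV 85.7% ≤ 97%; employment 62 ≥ 12 mo; reserves 10.8 ≥ 9 mo → qualifies.
Product B: score 748 ≥ 580; DTI 41.4% ≤ 43%; LTV 85.7% ≤ 97%; employment 62 ≥ 12 mo; reserves 10.8 ≥ 6 mo → qualifies.
Qualifying: Product A, Product B. Lowest rate is 7.52% → Product A.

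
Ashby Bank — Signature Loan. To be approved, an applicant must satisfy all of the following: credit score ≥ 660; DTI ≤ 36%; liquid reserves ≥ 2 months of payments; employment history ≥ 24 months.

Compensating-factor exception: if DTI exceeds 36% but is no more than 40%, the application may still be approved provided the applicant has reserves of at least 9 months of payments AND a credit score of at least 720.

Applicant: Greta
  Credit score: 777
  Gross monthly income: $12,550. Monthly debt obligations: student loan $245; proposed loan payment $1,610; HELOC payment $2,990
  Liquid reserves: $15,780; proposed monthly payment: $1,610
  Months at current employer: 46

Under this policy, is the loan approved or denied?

Approved

Credit score 777 ≥ 660 (meets base)
Total debts = (245 + 1,610 + 2,990) = 4,845. DTI = 4,845/12,550 = 38.6% > 36% — standard DTI limit exceeded.
Reserves = 15,780/1,610 = 9.8 months ≥ 2
Employment 46 ≥ 24 months
38.6% falls in the override range (36%–40%), so the compensating-factor test applies.
Override check — reserves: 9.8 mo (ok); score: 777 (ok).
Both compensating conditions met → exception applies.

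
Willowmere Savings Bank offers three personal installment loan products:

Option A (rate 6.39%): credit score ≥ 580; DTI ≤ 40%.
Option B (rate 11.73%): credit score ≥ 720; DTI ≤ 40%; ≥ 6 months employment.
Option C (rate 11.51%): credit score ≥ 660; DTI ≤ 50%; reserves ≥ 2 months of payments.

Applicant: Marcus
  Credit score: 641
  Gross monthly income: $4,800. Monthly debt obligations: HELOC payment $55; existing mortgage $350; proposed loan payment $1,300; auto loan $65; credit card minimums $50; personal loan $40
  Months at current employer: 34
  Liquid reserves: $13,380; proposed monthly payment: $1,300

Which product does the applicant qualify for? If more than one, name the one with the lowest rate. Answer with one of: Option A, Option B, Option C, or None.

Total debts = (55 + 350 + 1,300 + 65 + 50 + 40) = 1,860; DTI = 1,860/4,800 = 38.8%.
Reserves = 13,380/1,300 = 10.3 months.
Option A: score 641 ≥ 580; DTI 38.8% ≤ 40% → qualifies.
Option B: score 641 < 720; DTI 38.8% ≤ 40%; employment 34 ≥ 6 mo → does not qualify.
Option C: score 641 < 660; DTI 38.8% ≤ 50%; reserves 10.3 ≥ 2 mo → does not qualify.

Option A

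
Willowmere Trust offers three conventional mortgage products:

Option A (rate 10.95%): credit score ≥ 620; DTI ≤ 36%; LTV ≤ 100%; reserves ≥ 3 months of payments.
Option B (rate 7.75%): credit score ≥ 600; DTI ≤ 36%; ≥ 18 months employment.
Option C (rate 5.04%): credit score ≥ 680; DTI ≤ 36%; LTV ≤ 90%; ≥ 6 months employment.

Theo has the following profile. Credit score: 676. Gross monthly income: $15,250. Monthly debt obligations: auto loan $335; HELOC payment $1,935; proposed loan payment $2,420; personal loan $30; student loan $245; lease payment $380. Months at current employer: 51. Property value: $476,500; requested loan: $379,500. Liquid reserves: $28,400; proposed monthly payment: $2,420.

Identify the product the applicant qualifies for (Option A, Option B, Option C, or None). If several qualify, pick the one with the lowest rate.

Option B

Total debts = (335 + 1,935 + 2,420 + 30 + 245 + 380) = 5,345; DTI = 5,345/15,250 = 35%.
LTV = 379,500/476,500 = 79.6%.
Reserves = 28,400/2,420 = 11.7 months.
Option A: score 676 ≥ 620; DTI 35% ≤ 36%; LTV 79.6% ≤ 100%; reserves 11.7 ≥ 3 mo → qualifies.
Option B: score 676 ≥ 600; DTI 35% ≤ 36%; employment 51 ≥ 18 mo → qualifies.
Option C: score 676 < 680; DTI 35% ≤ 36%; LTV 79.6% ≤ 90%; employment 51 ≥ 6 mo → does not qualify.
Qualifying: Option A, Option B. Lowest rate is 7.75% → Option B.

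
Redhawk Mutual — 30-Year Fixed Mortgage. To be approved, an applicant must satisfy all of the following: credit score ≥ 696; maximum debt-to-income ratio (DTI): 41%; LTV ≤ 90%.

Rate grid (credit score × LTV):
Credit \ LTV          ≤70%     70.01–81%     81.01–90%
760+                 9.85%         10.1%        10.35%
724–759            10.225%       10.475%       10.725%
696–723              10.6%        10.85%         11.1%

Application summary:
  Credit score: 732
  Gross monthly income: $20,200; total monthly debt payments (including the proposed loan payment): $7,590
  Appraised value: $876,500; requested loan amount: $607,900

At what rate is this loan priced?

10.225%

Credit score 732 ≥ 696; Debt-to-income = 7,590/20,200 = 37.6% — meets 41% limit
LTV: 607,900 ÷ 876,500 = 69.4%, within 90% cap
Row: 732 falls in 724–759. Column: 69.4% falls in ≤70%. Rate = 10.225%.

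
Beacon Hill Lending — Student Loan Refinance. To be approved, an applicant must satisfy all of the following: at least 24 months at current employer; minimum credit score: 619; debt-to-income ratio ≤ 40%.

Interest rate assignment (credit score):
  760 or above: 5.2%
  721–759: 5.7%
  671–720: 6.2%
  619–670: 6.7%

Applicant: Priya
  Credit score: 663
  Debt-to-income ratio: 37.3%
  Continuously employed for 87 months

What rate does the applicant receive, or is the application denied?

Approved at 6.7%

Credit score 663 ≥ 619 (meets minimum)
Debt-to-income 37.3% vs 40% cap — pass
Employment 87 ≥ 24 months
All requirements met. Score 663 falls in the 619–670 tier → 6.7%.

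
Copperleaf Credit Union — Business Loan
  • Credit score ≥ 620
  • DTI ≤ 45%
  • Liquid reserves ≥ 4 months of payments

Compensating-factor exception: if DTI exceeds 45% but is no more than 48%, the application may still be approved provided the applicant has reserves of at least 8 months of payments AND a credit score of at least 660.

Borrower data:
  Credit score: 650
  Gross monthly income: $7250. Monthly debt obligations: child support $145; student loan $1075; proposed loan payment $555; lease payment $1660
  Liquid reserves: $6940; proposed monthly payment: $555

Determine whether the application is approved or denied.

Credit score 650 ≥ 620 (meets base)
Total debts = (145 + 1,075 + 555 + 1,660) = 3,435. DTI = 3,435/7,250 = 47.4% > 45% — standard DTI limit exceeded.
Liquid reserves cover 6,940/555 = 12.5 months — ≥ 4 required
DTI 47.4% is within the 45%–48% exception band; checking compensating factors.
Override check — reserves: 12.5 mo (ok); score: 650 (below 660).
Override conditions not both satisfied; exception does not apply.

Denied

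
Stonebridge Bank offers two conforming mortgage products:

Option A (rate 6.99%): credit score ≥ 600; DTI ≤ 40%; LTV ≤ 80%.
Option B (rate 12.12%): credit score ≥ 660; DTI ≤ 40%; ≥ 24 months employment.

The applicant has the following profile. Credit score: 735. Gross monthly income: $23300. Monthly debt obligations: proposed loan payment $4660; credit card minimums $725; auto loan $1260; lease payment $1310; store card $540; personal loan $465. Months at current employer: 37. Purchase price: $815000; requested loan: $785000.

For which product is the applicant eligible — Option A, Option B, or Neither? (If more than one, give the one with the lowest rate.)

Total debts = (4,660 + 725 + 1,260 + 1,310 + 540 + 465) = 8,960; DTI = 8,960/23,300 = 38.5%.
LTV = 785,000/815,000 = 96.3%.
Option A: score 735 ≥ 600; DTI 38.5% ≤ 40%; LTV 96.3% > 80% → does not qualify.
Option B: score 735 ≥ 660; DTI 38.5% ≤ 40%; employment 37 ≥ 24 mo → qualifies.

Option B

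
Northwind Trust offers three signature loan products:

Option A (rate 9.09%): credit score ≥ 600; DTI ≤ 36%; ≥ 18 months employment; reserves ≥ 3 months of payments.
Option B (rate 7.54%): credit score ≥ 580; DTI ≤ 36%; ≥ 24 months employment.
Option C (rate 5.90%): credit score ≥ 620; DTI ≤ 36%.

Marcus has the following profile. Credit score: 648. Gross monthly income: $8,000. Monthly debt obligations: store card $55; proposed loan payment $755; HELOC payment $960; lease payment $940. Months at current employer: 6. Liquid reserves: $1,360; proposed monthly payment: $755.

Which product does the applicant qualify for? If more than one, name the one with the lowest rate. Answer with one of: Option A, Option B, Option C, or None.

Option C

Total debts = (55 + 755 + 960 + 940) = 2,710; DTI = 2,710/8,000 = 33.9%.
Reserves = 1,360/755 = 1.8 months.
Option A: score 648 ≥ 600; DTI 33.9% ≤ 36%; employment 6 < 18 mo; reserves 1.8 < 3 mo → does not qualify.
Option B: score 648 ≥ 580; DTI 33.9% ≤ 36%; employment 6 < 24 mo → does not qualify.
Option C: score 648 ≥ 620; DTI 33.9% ≤ 36% → qualifies.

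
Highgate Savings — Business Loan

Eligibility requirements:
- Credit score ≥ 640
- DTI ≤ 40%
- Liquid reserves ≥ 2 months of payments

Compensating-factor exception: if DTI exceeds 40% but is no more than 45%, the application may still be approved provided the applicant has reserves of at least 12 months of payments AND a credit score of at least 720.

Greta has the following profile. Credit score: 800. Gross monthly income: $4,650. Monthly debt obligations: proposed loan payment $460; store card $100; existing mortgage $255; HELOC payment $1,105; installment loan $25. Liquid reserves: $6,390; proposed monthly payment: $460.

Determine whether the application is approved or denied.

Credit score 800 ≥ 640 (meets base)
Total debts = (460 + 100 + 255 + 1,105 + 25) = 1,945. DTI = 1,945/4,650 = 41.8% > 40% — standard DTI limit exceeded.
Reserves = 6,390/460 = 13.9 months ≥ 2
41.8% falls in the override range (40%–45%), so the compensating-factor test applies.
Override check — reserves: 13.9 mo (ok); score: 800 (ok).
Both override conditions satisfied; DTI exception granted.

Approved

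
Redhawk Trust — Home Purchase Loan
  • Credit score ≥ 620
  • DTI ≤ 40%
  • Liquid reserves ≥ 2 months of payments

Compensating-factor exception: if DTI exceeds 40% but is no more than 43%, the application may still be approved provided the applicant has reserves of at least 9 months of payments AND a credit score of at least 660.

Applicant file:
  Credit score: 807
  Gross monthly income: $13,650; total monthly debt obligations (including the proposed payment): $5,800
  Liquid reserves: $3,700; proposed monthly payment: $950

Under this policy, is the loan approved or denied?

Denied

Credit score 807 ≥ 620 (meets base)
DTI: 5,800 ÷ 13,650 = 42.5%, over the 40% base limit.
Reserves = 3,700/950 = 3.9 months ≥ 2
DTI 42.5% is within the 40%–43% exception band; checking compensating factors.
Override check — reserves: 3.9 mo (short of 9); score: 807 (ok).
Compensating-factor requirement not fully met.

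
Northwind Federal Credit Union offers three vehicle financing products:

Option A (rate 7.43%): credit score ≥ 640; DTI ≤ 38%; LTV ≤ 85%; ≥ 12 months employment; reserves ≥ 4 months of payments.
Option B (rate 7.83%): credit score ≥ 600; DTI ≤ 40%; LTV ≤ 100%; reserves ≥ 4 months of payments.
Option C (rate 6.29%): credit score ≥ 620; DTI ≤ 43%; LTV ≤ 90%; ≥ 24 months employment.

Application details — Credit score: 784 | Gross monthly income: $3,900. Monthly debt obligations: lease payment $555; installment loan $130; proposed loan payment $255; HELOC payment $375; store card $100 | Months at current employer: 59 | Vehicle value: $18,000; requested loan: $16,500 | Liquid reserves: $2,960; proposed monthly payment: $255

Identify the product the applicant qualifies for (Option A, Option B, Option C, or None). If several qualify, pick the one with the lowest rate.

Option B

Total debts = (555 + 130 + 255 + 375 + 100) = 1,415; DTI = 1,415/3,900 = 36.3%.
LTV = 16,500/18,000 = 91.7%.
Reserves = 2,960/255 = 11.6 months.
Option A: score 784 ≥ 640; DTI 36.3% ≤ 38%; LTV 91.7% > 85%; employment 59 ≥ 12 mo; reserves 11.6 ≥ 4 mo → does not qualify.
Option B: score 784 ≥ 600; DTI 36.3% ≤ 40%; LTV 91.7% ≤ 100%; reserves 11.6 ≥ 4 mo → qualifies.
Option C: score 784 ≥ 620; DTI 36.3% ≤ 43%; LTV 91.7% > 90%; employment 59 ≥ 24 mo → does not qualify.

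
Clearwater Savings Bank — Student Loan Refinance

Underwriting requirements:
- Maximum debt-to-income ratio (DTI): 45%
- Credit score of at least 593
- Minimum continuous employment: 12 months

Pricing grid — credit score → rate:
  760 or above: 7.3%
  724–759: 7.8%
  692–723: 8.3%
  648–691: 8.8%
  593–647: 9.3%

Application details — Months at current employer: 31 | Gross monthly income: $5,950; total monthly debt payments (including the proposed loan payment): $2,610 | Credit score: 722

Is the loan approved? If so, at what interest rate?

Credit score 722 ≥ 593 (meets minimum)
Debt-to-income = 2,610/5,950 = 43.9% — meets 45% limit
Employment 31 ≥ 12 months
All requirements met. Score 722 falls in the 692–723 tier → 8.3%.

Approved at 8.3%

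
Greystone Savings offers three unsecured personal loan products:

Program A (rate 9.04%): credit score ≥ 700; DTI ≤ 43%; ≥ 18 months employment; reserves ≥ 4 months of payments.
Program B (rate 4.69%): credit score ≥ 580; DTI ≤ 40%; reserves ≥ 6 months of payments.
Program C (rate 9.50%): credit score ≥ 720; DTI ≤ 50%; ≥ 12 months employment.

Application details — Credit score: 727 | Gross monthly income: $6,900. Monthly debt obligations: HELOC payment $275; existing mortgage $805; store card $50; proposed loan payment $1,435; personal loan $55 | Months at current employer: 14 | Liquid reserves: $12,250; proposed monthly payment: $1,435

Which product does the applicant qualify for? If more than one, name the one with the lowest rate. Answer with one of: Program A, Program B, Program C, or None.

Program B

Total debts = (275 + 805 + 50 + 1,435 + 55) = 2,620; DTI = 2,620/6,900 = 38%.
Reserves = 12,250/1,435 = 8.5 months.
Program A: score 727 ≥ 700; DTI 38% ≤ 43%; employment 14 < 18 mo; reserves 8.5 ≥ 4 mo → does not qualify.
Program B: score 727 ≥ 580; DTI 38% ≤ 40%; reserves 8.5 ≥ 6 mo → qualifies.
Program C: score 727 ≥ 720; DTI 38% ≤ 50%; employment 14 ≥ 12 mo → qualifies.
Qualifying: Program B, Program C. Lowest rate is 4.69% → Program B.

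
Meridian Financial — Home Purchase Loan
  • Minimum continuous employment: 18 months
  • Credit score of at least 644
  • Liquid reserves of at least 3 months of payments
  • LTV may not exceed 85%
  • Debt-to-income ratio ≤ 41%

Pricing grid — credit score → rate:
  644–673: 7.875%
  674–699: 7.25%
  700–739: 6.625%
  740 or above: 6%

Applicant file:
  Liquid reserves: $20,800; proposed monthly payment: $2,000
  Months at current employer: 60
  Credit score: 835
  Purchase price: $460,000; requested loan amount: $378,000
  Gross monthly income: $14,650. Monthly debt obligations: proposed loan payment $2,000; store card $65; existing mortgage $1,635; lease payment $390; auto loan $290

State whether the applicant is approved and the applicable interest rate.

Credit score 835 ≥ 644 (meets minimum)
Total monthly debts = (2,000 + 65 + 1,635 + 390 + 290) = 4,380. DTI = 4,380/14,650 = 29.9% ≤ 41%
Reserves = 20,800/2,000 = 10.4 months ≥ 3
LTV = 378,000/460,000 = 82.2% ≤ 85%
Employment 60 ≥ 18 months
All requirements met. Score 835 falls in the 740 or above tier → 6%.

Approved at 6%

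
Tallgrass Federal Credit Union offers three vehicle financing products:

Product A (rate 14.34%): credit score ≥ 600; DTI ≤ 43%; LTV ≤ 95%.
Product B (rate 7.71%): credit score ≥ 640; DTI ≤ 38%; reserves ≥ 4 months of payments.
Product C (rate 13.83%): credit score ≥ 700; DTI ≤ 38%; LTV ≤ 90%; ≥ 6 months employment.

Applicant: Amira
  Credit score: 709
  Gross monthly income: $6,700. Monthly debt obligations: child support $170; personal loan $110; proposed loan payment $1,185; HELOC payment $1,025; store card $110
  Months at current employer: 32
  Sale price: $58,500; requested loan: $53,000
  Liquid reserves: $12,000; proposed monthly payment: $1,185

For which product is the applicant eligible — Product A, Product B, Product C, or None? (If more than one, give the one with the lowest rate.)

Product A

Total debts = (170 + 110 + 1,185 + 1,025 + 110) = 2,600; DTI = 2,600/6,700 = 38.8%.
LTV = 53,000/58,500 = 90.6%.
Reserves = 12,000/1,185 = 10.1 months.
Product A: score 709 ≥ 600; DTI 38.8% ≤ 43%; LTV 90.6% ≤ 95% → qualifies.
Product B: score 709 ≥ 640; DTI 38.8% > 38%; reserves 10.1 ≥ 4 mo → does not qualify.
Product C: score 709 ≥ 700; DTI 38.8% > 38%; LTV 90.6% > 90%; employment 32 ≥ 6 mo → does not qualify.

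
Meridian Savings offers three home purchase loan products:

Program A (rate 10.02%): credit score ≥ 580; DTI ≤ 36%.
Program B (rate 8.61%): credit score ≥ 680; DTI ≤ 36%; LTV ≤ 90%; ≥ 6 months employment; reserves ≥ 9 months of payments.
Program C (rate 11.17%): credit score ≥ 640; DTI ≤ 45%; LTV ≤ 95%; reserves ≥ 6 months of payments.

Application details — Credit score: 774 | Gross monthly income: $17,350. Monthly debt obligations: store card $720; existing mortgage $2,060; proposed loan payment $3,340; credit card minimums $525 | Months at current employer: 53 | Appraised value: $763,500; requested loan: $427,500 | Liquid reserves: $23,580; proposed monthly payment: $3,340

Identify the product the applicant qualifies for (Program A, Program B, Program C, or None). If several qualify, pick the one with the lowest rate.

Total debts = (720 + 2,060 + 3,340 + 525) = 6,645; DTI = 6,645/17,350 = 38.3%.
LTV = 427,500/763,500 = 56%.
Reserves = 23,580/3,340 = 7.1 months.
Program A: score 774 ≥ 580; DTI 38.3% > 36% → does not qualify.
Program B: score 774 ≥ 680; DTI 38.3% > 36%; LTV 56% ≤ 90%; employment 53 ≥ 6 mo; reserves 7.1 < 9 mo → does not qualify.
Program C: score 774 ≥ 640; DTI 38.3% ≤ 45%; LTV 56% ≤ 95%; reserves 7.1 ≥ 6 mo → qualifies.

Program C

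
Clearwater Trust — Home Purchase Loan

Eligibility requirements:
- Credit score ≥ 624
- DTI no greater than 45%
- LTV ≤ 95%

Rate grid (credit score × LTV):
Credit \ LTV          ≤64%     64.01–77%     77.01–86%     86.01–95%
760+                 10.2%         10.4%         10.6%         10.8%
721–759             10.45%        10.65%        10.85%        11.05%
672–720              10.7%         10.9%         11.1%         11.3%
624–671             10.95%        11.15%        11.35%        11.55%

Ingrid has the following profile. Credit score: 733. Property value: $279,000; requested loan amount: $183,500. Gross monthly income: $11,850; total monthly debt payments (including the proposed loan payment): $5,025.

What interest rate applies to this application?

10.65%

Credit score 733 ≥ 624; DTI: 5,025 ÷ 11,850 = 42.4%, within the 45% cap
Loan-to-value = 183,500/279,000 = 65.8% — pass (95% max)
Credit 733 → row 721–759; LTV 65.8% → column 64.01–77%. Grid cell → 10.65%.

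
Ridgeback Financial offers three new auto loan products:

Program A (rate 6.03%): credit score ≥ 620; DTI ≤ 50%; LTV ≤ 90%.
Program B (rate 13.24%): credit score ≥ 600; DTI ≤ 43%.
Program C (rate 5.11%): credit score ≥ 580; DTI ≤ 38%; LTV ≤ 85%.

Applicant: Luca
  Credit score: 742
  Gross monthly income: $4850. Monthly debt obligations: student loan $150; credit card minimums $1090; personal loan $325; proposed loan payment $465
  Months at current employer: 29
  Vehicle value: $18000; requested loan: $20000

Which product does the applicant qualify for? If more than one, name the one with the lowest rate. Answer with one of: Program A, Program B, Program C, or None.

Program B

Total debts = (150 + 1,090 + 325 + 465) = 2,030; DTI = 2,030/4,850 = 41.9%.
LTV = 20,000/18,000 = 111.1%.
Program A: score 742 ≥ 620; DTI 41.9% ≤ 50%; LTV 111.1% > 90% → does not qualify.
Program B: score 742 ≥ 600; DTI 41.9% ≤ 43% → qualifies.
Program C: score 742 ≥ 580; DTI 41.9% > 38%; LTV 111.1% > 85% → does not qualify.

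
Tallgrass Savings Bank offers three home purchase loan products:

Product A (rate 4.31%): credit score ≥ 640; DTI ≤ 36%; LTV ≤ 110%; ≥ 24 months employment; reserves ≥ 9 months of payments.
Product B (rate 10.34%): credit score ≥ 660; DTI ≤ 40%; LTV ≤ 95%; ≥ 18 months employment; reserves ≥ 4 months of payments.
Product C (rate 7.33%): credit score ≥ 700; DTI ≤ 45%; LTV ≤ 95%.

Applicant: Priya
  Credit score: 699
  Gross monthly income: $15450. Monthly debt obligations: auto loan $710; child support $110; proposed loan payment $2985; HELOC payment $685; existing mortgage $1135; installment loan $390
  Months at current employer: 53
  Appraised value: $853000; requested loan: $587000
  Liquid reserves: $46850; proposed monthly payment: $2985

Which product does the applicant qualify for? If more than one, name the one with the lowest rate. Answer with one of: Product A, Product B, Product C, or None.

Product B

Total debts = (710 + 110 + 2,985 + 685 + 1,135 + 390) = 6,015; DTI = 6,015/15,450 = 38.9%.
LTV = 587,000/853,000 = 68.8%.
Reserves = 46,850/2,985 = 15.7 months.
Product A: score 699 ≥ 640; DTI 38.9% > 36%; LTV 68.8% ≤ 110%; employment 53 ≥ 24 mo; reserves 15.7 ≥ 9 mo → does not qualify.
Product B: score 699 ≥ 660; DTI 38.9% ≤ 40%; LTV 68.8% ≤ 95%; employment 53 ≥ 18 mo; reserves 15.7 ≥ 4 mo → qualifies.
Product C: score 699 < 700; DTI 38.9% ≤ 45%; LTV 68.8% ≤ 95% → does not qualify.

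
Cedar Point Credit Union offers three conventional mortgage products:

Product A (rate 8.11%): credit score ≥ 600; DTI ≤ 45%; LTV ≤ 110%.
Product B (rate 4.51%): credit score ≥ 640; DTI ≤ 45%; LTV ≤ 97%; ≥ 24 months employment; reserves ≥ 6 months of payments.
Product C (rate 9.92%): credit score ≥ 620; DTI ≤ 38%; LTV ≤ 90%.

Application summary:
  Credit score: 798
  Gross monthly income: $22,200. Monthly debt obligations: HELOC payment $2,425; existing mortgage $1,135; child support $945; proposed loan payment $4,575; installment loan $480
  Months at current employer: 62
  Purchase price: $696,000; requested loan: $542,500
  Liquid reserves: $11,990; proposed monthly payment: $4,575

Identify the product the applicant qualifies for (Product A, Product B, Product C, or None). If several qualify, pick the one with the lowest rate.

Total debts = (2,425 + 1,135 + 945 + 4,575 + 480) = 9,560; DTI = 9,560/22,200 = 43.1%.
LTV = 542,500/696,000 = 77.9%.
Reserves = 11,990/4,575 = 2.6 months.
Product A: score 798 ≥ 600; DTI 43.1% ≤ 45%; LTV 77.9% ≤ 110% → qualifies.
Product B: score 798 ≥ 640; DTI 43.1% ≤ 45%; LTV 77.9% ≤ 97%; employment 62 ≥ 24 mo; reserves 2.6 < 6 mo → does not qualify.
Product C: score 798 ≥ 620; DTI 43.1% > 38%; LTV 77.9% ≤ 90% → does not qualify.

Product A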